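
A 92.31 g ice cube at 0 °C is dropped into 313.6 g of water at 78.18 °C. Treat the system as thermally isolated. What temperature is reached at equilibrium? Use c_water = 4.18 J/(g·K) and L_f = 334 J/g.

Heat gained plus heat lost sum to zero:
melt ice: 92.31·334 = 30832; warm the meltwater: 385.86 T; water cools: 313.6·4.18·(T − 78.18) = 1310.8(T − 78.18)
1696.7 T = 102482 − 30832 = 71651
T ≈ 42.23 °C. Since T > 0 °C, the all-ice-melts assumption holds.

T_f ≈ 42.2 °C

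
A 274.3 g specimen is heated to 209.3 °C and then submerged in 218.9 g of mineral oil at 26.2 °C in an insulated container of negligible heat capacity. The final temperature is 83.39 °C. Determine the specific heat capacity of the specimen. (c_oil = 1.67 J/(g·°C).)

Let T be the final temperature. ΣQ_i = 0:
274.3·c·(83.39 − 209.3) + 218.9·1.67·(83.39 − 26.2) = 0
-34537 c = -20907
c = -20907/-34537 ≈ 0.6053 J/(g·°C)

c ≈ 0.605 J/(g·°C)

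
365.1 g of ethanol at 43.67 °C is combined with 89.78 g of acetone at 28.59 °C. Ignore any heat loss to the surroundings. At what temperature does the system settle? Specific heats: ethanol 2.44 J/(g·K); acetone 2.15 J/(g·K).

T_f ≈ 41.0 °C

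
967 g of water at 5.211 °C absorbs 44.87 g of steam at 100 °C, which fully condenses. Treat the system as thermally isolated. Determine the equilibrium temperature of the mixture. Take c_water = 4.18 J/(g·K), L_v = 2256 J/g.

T_f ≈ 33.3 °C

Let T be the final temperature. ΣQ_i = 0:
condense steam: −44.87×2256 = −101227
  condensate cools 100→T: 44.87×4.18×(T − 100) = 187.56(T − 100)
  original water: 4042.1(T − 5.211)
4229.6 T = 101227 + 18756 + 21063 = 141046
T ≈ 33.35 °C (< 100 °C, so full condensation is consistent).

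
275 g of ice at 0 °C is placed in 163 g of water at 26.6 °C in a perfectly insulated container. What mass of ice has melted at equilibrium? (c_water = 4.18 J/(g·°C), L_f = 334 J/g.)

Cooling the water to 0 °C releases 163·4.18·26.6 = 18124 J.
Fully melting the ice requires m_ice L_f = 275·334 = 91850 J.
18124 J < 91850 J, so only part of the ice melts and the system sits at 0 °C.
Mass melted = 18124/334 ≈ 54.26 g.

m_melted ≈ 54.3 g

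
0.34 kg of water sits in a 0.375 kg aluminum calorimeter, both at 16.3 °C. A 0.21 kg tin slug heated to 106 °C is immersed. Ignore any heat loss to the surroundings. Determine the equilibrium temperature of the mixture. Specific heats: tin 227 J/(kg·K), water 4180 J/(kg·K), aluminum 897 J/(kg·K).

Conservation of energy gives ΣQ = 0:
0.21·227·(T − 106) + 0.34·4180·(T − 16.3) + 0.375·897·(T − 16.3) = 0
(47.67 + 1421.2 + 336.38) T = 47.67·106 + 1421.2·16.3 + 336.38·16.3
T = 33701/1805.2 ≈ 18.67 °C

T_f ≈ 18.7 °C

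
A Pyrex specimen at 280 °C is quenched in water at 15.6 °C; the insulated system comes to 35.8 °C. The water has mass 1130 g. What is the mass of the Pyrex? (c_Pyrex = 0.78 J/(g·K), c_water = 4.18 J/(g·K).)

Net heat exchanged in the isolated system is zero:
m·0.78·(35.8 − 280) + 1130·4.18·(35.8 − 15.6) = 0
-190.48 m = -95413
m = -95413/-190.48 ≈ 500.9 g

m ≈ 501 g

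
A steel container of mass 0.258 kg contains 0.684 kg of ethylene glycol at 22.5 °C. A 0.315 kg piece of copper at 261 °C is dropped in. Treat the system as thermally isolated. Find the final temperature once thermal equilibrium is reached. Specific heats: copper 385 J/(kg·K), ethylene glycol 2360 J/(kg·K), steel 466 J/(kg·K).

Net heat exchanged in the isolated system is zero:
0.315·385·(T − 261) + 0.684·2360·(T − 22.5) + 0.258·466·(T − 22.5) = 0
121.28(T − 261) + 1614.2(T − 22.5) + 120.23(T − 22.5) = 0
1855.7 T = 70678
T = 70678 / 1855.7 = 38.1 °C

T_f ≈ 38.1 °C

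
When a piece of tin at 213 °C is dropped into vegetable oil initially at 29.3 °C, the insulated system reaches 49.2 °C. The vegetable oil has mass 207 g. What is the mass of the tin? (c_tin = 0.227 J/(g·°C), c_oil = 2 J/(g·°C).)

m ≈ 222 g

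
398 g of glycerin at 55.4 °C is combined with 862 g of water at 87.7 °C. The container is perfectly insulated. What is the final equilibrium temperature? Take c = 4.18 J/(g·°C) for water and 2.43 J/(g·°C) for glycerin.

T_f is the heat-capacity-weighted average of the initial temperatures:
T_f = (3603.2×87.7 + 967.14×55.4) / (3603.2 + 967.14)
    = 369577 / 4570.3 ≈ 80.86 °C

T_f ≈ 80.9 °C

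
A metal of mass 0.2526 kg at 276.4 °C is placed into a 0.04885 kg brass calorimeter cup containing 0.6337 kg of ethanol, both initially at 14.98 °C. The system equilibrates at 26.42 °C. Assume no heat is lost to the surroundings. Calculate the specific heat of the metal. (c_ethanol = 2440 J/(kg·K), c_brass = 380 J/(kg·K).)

c ≈ 283 J/(kg·K)

Energy conservation, ΣQ = 0:
0.2526×c×(26.42 − 276.4) + 0.6337×2440×(26.42 − 14.98) + 0.04885×380×(26.42 − 14.98) = 0
-63.14 c = -17901
c = -17901/-63.14 ≈ 283.5 J/(kg·K)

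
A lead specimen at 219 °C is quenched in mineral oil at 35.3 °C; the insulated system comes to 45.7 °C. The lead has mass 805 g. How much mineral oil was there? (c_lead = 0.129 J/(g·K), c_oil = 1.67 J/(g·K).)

m ≈ 1040 g

Heat lost by the lead = heat gained by the oil:
805×0.129×(219 − 45.7) = m×1.67×(45.7 − 35.3)
17.37 m = 17996  ⇒  m ≈ 1036 g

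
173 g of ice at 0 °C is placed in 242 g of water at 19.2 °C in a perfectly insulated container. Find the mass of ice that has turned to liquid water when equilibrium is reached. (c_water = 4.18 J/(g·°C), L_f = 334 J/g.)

m_melted ≈ 58.1 g

Cooling the water to 0 °C releases 242×4.18×19.2 = 19422 J.
Fully melting the ice requires m_ice L_f = 173×334 = 57782 J.
Since 19422 < 57782 J, not all the ice melts; equilibrium is at 0 °C.
m_melted×334 = 19422  ⇒  m_melted ≈ 58.15 g.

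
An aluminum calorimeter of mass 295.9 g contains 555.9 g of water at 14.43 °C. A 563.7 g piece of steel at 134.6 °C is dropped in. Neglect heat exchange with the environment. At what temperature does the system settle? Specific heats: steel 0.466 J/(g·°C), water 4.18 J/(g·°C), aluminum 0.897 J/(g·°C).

T_f ≈ 25.5 °C

With ΣQ=0 the equilibrium temperature is the m·c-weighted mean:
T_f = (262.68*134.6 + 2323.7*14.43 + 265.42*14.43) / (262.68 + 2323.7 + 265.42)
    = 72718 / 2851.8 ≈ 25.50 °C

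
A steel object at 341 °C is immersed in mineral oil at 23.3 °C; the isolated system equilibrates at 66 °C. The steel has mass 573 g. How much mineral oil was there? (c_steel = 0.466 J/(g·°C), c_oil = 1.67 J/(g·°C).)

m ≈ 1030 g

Heat gained plus heat lost sum to zero:
573×0.466×(66 − 341) + m×1.67×(66 − 23.3) = 0
71.31 m = 73430
m = 73430/71.31 ≈ 1030 g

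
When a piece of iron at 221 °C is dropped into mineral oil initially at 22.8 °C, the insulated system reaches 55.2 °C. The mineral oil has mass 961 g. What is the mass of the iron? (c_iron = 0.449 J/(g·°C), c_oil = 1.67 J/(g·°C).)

m ≈ 698 g

Energy conservation, ΣQ = 0:
m×0.449×(55.2 − 221) + 961×1.67×(55.2 − 22.8) = 0
-74.44 m = -51998
m = -51998/-74.44 ≈ 698.5 g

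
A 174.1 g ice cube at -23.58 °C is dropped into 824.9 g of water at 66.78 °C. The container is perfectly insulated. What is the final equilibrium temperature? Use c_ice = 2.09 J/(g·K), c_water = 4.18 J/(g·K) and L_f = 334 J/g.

T_f ≈ 39.2 °C

Taking heat into each body as positive, Σ m c ΔT = 0:
ice -23.58→0 °C: 174.1×2.09×23.58 = 8580; melt ice: 174.1×334 = 58149; warm the meltwater: 727.74 T; water cools: 824.9×4.18×(T − 66.78) = 3448.1(T − 66.78)
4175.8 T = 230263 − 66729 = 163533
T ≈ 39.16 °C. Since T > 0 °C, the all-ice-melts assumption holds.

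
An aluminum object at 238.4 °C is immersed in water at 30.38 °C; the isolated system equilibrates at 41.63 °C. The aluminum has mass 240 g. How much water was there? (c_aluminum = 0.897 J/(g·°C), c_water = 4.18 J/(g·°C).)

m ≈ 901 g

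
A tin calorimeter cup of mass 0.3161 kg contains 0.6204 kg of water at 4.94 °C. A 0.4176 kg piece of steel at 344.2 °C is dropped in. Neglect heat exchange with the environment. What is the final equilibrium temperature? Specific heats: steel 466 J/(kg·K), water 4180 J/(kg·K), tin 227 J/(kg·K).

T_f ≈ 28.0 °C

Heat gained plus heat lost sum to zero:
0.4176*466*(T − 344.2) + 0.6204*4180*(T − 4.94) + 0.3161*227*(T − 4.94) = 0
2859.6 T = 80147
T = 80147/2859.6 ≈ 28.03 °C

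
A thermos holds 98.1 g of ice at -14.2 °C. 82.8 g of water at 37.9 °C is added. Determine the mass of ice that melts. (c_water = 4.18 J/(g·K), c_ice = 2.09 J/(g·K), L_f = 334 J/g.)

Heat available from the water dropping to 0 °C: 82.8×4.18×37.9 = 13117 J.
Warming the ice to 0 °C takes 98.1×2.09×14.2 = 2911.4 J, leaving 10206 J for melting.
Melting all 98.1 g of ice would need 98.1×334 = 32765 J.
Since 10206 < 32765 J, not all the ice melts; equilibrium is at 0 °C.
m_melt = 10206 / L_f = 30.56 g.

m_melted ≈ 30.6 g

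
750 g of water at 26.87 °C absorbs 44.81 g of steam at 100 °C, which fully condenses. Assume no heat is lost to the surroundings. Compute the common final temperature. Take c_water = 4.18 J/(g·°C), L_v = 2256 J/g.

T_f ≈ 61.4 °C

Energy balance with sensible and latent terms:
steam→water at 100 °C releases m L_v = 44.81·2256 = 101091
  condensate cools 100→T: 44.81·4.18·(T − 100) = 187.31(T − 100)
  water warms: 750·4.18·(T − 26.87) = 3135(T − 26.87)
3322.3 T = 101091 + 18731 + 84237 = 204059
T ≈ 61.42 °C — below 100 °C, confirming all the steam condensed.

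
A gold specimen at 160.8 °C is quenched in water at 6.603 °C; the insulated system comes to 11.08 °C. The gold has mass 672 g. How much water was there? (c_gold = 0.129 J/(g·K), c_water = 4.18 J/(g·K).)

m ≈ 694 g

Heat lost by the gold = heat gained by the water:
672·0.129·(160.8 − 11.08) = m·4.18·(11.08 − 6.603)
18.71 m = 12979  ⇒  m ≈ 693.5 g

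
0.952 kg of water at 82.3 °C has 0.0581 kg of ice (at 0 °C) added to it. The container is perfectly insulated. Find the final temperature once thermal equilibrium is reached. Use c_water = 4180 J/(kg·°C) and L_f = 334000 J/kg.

T_f ≈ 73.0 °C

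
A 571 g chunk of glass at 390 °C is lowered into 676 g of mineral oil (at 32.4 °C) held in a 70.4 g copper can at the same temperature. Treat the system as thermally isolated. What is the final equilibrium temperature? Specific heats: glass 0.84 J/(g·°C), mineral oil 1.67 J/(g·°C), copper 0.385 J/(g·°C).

T_f ≈ 137.3 °C

Conservation of energy gives ΣQ = 0:
571×0.84×(T − 390) + 676×1.67×(T − 32.4) + 70.4×0.385×(T − 32.4) = 0
1635.7 T = 224515
T = 224515 / 1635.7 = 137 °C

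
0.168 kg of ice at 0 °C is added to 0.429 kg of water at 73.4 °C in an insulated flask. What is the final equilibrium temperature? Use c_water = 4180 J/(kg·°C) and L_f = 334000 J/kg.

T_f ≈ 30.3 °C

Heat gained plus heat lost sum to zero:
melt ice: 0.168×334000 = 56112
  warm the meltwater: 702.24 T
  water cools: 0.429×4180×(T − 73.4) = 1793.2(T − 73.4)
2495.5 T = 131622 − 56112 = 75510
T ≈ 30.26 °C — above 0 °C, consistent with complete melting.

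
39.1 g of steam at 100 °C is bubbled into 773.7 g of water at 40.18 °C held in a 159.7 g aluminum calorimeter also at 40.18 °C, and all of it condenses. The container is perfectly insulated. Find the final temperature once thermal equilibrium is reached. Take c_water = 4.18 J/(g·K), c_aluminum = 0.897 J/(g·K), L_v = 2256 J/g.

Setting the total heat transfer to zero:
condense steam: −39.1·2256 = −88210
  condensed water 100 °C→T: 163.44(T − 100)
  water warms: 773.7·4.18·(T − 40.18) = 3234.1(T − 40.18)
  aluminum cup: 159.7·0.897·(T − 40.18) = 143.25(T − 40.18)
3540.8 T = 88210 + 16344 + 135701 = 240254
T ≈ 67.85 °C — below 100 °C, confirming all the steam condensed.

T_f ≈ 67.9 °C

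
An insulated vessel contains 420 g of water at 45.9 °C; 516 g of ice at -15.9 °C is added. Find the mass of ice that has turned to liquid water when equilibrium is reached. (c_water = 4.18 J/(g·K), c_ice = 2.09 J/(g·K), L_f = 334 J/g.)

m_melted ≈ 190 g

Heat available from the water dropping to 0 °C: 420×4.18×45.9 = 80582 J.
Of that, 516×2.09×15.9 = 17147 J goes to bring the ice to 0 °C, leaving 63435 J.
To melt every bit of ice: 516×334 = 172344 J.
That's not enough to melt it all — equilibrium is at 0 °C with ice remaining.
Mass melted = 63435/334 ≈ 189.9 g.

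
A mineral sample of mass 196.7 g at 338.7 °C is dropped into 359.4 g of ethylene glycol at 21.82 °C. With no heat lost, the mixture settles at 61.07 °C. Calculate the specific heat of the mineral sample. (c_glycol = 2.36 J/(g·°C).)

c ≈ 0.61 J/(g·°C)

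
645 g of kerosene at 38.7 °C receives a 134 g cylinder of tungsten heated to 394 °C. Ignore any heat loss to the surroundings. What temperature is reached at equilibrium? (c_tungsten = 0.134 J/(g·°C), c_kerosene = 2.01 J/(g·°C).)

T_f ≈ 43.6 °C

Let T be the final temperature. ΣQ_i = 0:
134×0.134×(T − 394) + 645×2.01×(T − 38.7) = 0
(17.96 + 1296.4) T = 17.96×394 + 1296.4×38.7
T ≈ 43.55 °C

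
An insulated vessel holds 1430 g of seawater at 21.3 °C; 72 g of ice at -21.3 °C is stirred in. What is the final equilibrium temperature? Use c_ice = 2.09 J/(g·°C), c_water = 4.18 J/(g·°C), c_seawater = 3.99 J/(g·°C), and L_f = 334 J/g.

Energy balance with sensible and latent terms:
warm ice to 0 °C: 72×2.09×(0 − (-21.3)) = 3205.2
  latent heat to melt: 72×334 = 24048
  warm the meltwater: 300.96 T
  seawater cools: 1430×3.99×(T − 21.3) = 5705.7(T − 21.3)
6006.7 T = 121531 − 27253 = 94278
T ≈ 15.70 °C. Since T > 0 °C, the all-ice-melts assumption holds.

T_f ≈ 15.7 °C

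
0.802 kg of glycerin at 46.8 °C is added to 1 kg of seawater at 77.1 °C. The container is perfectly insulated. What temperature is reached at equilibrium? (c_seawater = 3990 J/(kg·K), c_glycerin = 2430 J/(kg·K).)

T_f ≈ 67.2 °C

T_f is the heat-capacity-weighted average of the initial temperatures:
T_f = (3990×77.1 + 1948.9×46.8) / (3990 + 1948.9)
    = 398836 / 5938.9 ≈ 67.16 °C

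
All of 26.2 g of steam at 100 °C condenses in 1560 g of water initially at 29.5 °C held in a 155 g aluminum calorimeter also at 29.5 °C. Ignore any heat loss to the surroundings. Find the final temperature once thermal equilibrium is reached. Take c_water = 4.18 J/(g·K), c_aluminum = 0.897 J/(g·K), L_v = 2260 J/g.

T_f ≈ 39.4 °C

Energy balance with sensible and latent terms:
latent heat released on condensation: 26.2·2260 = 59212; condensate cools 100→T: 26.2·4.18·(T − 100) = 109.52(T − 100); water warms: 1560·4.18·(T − 29.5) = 6520.8(T − 29.5); aluminum cup: 155·0.897·(T − 29.5) = 139.03(T − 29.5)
6769.4 T = 59212 + 10952 + 196465 = 266629
T ≈ 39.39 °C — below 100 °C, confirming all the steam condensed.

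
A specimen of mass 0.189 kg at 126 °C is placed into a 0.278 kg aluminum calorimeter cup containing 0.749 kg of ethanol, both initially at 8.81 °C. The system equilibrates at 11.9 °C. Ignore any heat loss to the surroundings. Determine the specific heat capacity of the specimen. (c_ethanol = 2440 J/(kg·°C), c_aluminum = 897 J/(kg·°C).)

c ≈ 298 J/(kg·°C)

Taking heat into each body as positive, Σ m c ΔT = 0:
0.189·c·(11.9 − 126) + 0.749·2440·(11.9 − 8.81) + 0.278·897·(11.9 − 8.81) = 0
-21.56 c = -6417.7
c = -6417.7/-21.56 ≈ 297.6 J/(kg·°C)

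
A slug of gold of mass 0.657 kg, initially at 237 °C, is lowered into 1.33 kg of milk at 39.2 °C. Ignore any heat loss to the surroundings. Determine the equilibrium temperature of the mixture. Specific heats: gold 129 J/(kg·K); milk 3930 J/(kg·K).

T_f ≈ 42.4 °C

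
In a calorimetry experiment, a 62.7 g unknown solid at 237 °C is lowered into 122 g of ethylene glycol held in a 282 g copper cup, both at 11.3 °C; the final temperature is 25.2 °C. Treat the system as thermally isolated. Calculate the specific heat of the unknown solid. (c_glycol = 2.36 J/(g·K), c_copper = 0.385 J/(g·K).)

Net heat exchanged in the isolated system is zero:
62.7×c×(25.2 − 237) + 122×2.36×(25.2 − 11.3) + 282×0.385×(25.2 − 11.3) = 0
-13280 c = -5511.2
c = -5511.2/-13280 ≈ 0.415 J/(g·K)

c ≈ 0.415 J/(g·K)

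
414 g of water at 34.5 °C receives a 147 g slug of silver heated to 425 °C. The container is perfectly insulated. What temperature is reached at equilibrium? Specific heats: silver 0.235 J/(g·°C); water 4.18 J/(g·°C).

T_f ≈ 42.1 °C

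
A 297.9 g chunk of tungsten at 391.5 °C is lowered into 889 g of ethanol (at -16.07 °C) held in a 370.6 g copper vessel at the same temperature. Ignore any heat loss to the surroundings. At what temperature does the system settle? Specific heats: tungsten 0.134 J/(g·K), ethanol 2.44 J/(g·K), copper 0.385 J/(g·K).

Conservation of energy gives ΣQ = 0:
297.9·0.134·(T − 391.5) + 889·2.44·(T − (-16.07)) + 370.6·0.385·(T − (-16.07)) = 0
39.92(T − 391.5) + 2169.2(T − (-16.07)) + 142.68(T − (-16.07)) = 0
(39.92 + 2169.2 + 142.68) T = 39.92·391.5 + 2169.2·(-16.07) + 142.68·(-16.07)
T ≈ -9.15 °C

T_f ≈ -9.2 °C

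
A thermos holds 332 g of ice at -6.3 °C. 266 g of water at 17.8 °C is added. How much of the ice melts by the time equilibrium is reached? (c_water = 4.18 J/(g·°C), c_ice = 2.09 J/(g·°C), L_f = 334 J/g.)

m_melted ≈ 46.2 g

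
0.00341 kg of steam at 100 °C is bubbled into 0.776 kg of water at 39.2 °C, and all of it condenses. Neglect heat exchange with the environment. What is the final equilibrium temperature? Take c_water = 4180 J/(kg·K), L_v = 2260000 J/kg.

T_f ≈ 41.8 °C

Heat gained plus heat lost sum to zero:
latent heat released on condensation: 0.00341×2260000 = 7706.6
  condensed water 100 °C→T: 14.25(T − 100)
  original water: 3243.7(T − 39.2)
3257.9 T = 7706.6 + 1425.4 + 127152 = 136284
T ≈ 41.83 °C, under the boiling point, so the assumption holds.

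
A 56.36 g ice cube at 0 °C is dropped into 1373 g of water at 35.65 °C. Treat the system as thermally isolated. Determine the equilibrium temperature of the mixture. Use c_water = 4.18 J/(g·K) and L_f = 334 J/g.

Sum of m c ΔT and latent-heat terms is zero:
fusion: m_ice L_f = 56.36×334 = 18824
  meltwater 0→T: 56.36×4.18×T = 235.58 T
  water cools: 1373×4.18×(T − 35.65) = 5739.1(T − 35.65)
5974.7 T = 204600 − 18824 = 185776
T ≈ 31.09 °C (positive, so assuming full melt was valid).

T_f ≈ 31.1 °C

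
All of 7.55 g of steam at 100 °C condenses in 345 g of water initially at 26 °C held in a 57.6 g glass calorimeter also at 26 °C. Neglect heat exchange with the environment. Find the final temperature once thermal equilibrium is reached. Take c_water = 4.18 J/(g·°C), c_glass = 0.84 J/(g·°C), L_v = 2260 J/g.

T_f ≈ 38.7 °C

Heat gained plus heat lost sum to zero:
latent heat released on condensation: 7.55×2260 = 17063; condensate cools 100→T: 7.55×4.18×(T − 100) = 31.56(T − 100); original water: 1442.1(T − 26); glass cup: 57.6×0.84×(T − 26) = 48.38(T − 26)
1522 T = 17063 + 3155.9 + 38753 = 58971
T ≈ 38.74 °C (< 100 °C, so full condensation is consistent).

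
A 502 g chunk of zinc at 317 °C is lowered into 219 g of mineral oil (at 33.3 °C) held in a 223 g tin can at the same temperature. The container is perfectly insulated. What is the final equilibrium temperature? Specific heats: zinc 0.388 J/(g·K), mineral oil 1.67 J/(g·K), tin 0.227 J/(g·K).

With ΣQ=0 the equilibrium temperature is the m·c-weighted mean:
T_f = (194.78*317 + 365.73*33.3 + 50.62*33.3) / (194.78 + 365.73 + 50.62)
    = 75608 / 611.13 ≈ 123.72 °C

T_f ≈ 123.7 °C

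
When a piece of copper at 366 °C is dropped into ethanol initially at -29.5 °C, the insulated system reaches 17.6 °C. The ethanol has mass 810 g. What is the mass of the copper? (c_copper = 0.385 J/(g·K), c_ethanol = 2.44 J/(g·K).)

m ≈ 694 g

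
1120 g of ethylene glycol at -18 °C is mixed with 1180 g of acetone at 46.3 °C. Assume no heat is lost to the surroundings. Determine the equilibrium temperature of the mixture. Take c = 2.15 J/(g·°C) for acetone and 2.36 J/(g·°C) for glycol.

T_f ≈ 13.5 °C

Conservation of energy gives ΣQ = 0:
1180*2.15*(T − 46.3) + 1120*2.36*(T − (-18)) = 0
5180.2 T = 69886
T ≈ 13.49 °C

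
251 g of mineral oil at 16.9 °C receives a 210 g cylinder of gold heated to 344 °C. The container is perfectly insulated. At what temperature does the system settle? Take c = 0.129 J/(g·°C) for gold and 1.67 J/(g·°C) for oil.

T_f ≈ 36.8 °C

T_f = Σ m_i c_i T_i / Σ m_i c_i:
T_f = (27.09·344 + 419.17·16.9) / (27.09 + 419.17)
    = 16403 / 446.26 ≈ 36.76 °C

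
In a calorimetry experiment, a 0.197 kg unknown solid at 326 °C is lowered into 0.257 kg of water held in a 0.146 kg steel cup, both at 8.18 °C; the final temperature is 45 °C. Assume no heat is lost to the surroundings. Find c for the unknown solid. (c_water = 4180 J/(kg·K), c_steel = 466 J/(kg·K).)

Heat gained plus heat lost sum to zero:
0.197×c×(45 − 326) + 0.257×4180×(45 − 8.18) + 0.146×466×(45 − 8.18) = 0
-55.36 c = -42059
c = -42059/-55.36 ≈ 759.8 J/(kg·K)

c ≈ 760 J/(kg·K)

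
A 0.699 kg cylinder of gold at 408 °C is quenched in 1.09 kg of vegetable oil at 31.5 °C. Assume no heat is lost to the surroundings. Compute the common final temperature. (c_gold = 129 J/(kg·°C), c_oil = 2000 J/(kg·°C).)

Set heat shed by the hot body equal to heat absorbed by the cold body:
0.699*129*(408 − T) = 1.09*2000*(T − 31.5)
90.17(408 − T) = 2180(T − 31.5)
2270.2 T = 105460  ⇒  T ≈ 46.45 °C

T_f ≈ 46.5 °C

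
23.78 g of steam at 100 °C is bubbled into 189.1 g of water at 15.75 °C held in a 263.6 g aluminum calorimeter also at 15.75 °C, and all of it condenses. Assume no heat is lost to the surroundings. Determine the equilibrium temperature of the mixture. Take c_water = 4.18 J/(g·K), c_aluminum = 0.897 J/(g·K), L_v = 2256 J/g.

Sum of m c ΔT and latent-heat terms is zero:
latent heat released on condensation: 23.78×2256 = 53648
  condensed water 100 °C→T: 99.4(T − 100)
  water warms: 189.1×4.18×(T − 15.75) = 790.44(T − 15.75)
  aluminum cup: 263.6×0.897×(T − 15.75) = 236.45(T − 15.75)
1126.3 T = 53648 + 9940 + 16173 = 79761
T ≈ 70.82 °C, under the boiling point, so the assumption holds.

T_f ≈ 70.8 °C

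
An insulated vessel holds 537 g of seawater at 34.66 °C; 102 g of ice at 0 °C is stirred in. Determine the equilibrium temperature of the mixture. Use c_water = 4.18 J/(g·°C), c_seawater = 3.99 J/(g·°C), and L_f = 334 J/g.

Conservation of energy gives ΣQ = 0:
melt ice: 102·334 = 34068
  meltwater 0→T: 102·4.18·T = 426.36 T
  seawater cools: 537·3.99·(T − 34.66) = 2142.6(T − 34.66)
2569 T = 74264 − 34068 = 40196
T ≈ 15.65 °C. Since T > 0 °C, the all-ice-melts assumption holds.

T_f ≈ 15.6 °C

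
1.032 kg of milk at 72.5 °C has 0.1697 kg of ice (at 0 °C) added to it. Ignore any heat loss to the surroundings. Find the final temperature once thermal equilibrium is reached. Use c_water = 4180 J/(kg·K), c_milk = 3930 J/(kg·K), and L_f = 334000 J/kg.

Energy conservation, ΣQ = 0:
latent heat to melt: 0.1697×334000 = 56680; meltwater 0→T: 0.1697×4180×T = 709.35 T; milk cools: 1.032×3930×(T − 72.5) = 4055.8(T − 72.5)
4765.1 T = 294043 − 56680 = 237363
T ≈ 49.81 °C — above 0 °C, consistent with complete melting.

T_f ≈ 49.8 °C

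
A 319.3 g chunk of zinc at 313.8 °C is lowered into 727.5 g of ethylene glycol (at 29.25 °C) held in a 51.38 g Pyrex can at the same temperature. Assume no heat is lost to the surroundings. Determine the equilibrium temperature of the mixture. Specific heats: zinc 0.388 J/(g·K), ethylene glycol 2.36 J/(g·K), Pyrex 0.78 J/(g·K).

Let T be the final temperature. ΣQ_i = 0:
319.3×0.388×(T − 313.8) + 727.5×2.36×(T − 29.25) + 51.38×0.78×(T − 29.25) = 0
1880.9 T = 90268
T = 90268 / 1880.9 = 48 °C

T_f ≈ 48.0 °C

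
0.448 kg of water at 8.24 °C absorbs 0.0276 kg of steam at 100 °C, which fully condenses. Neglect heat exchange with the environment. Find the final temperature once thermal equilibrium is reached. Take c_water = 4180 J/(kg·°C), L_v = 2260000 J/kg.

Sum of m c ΔT and latent-heat terms is zero:
steam→water at 100 °C releases m L_v = 0.0276×2260000 = 62376
  condensed water 100 °C→T: 115.37(T − 100)
  water warms: 0.448×4180×(T − 8.24) = 1872.6(T − 8.24)
1988 T = 62376 + 11537 + 15431 = 89343
T ≈ 44.94 °C, under the boiling point, so the assumption holds.

T_f ≈ 44.9 °C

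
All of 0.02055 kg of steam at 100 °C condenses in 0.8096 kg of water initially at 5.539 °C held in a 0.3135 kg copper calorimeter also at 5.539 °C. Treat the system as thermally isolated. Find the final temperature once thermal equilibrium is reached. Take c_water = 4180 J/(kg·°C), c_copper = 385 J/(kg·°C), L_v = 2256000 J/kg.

T_f ≈ 20.7 °C

Let T be the final temperature. ΣQ_i = 0:
condense steam: −0.02055·2256000 = −46361
  condensed water 100 °C→T: 85.9(T − 100)
  original water: 3384.1(T − 5.539)
  copper cup: 0.3135·385·(T − 5.539) = 120.7(T − 5.539)
3590.7 T = 46361 + 8589.9 + 19413 = 74364
T ≈ 20.71 °C — below 100 °C, confirming all the steam condensed.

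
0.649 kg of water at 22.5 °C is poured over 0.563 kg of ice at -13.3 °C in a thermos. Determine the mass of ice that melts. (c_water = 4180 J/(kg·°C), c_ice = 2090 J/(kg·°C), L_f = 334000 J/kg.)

m_melted ≈ 0.136 kg

Heat available from the water dropping to 0 °C: 0.649×4180×22.5 = 61038 J.
Of that, 0.563×2090×13.3 = 15650 J goes to bring the ice to 0 °C, leaving 45389 J.
To melt every bit of ice: 0.563×334000 = 188042 J.
That's not enough to melt it all — equilibrium is at 0 °C with ice remaining.
m_melted×334000 = 45389  ⇒  m_melted ≈ 0.1359 kg.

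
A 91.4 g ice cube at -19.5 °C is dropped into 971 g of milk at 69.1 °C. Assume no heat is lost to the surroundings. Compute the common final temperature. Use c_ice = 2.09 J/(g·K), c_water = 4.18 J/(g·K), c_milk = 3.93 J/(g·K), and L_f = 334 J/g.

Taking heat into each body as positive, Σ m c ΔT = 0:
warm ice to 0 °C: 91.4×2.09×(0 − (-19.5)) = 3725
  fusion: m_ice L_f = 91.4×334 = 30528
  meltwater 0→T: 91.4×4.18×T = 382.05 T
  milk: 3816(T − 69.1)
4198.1 T = 263688 − 34253 = 229435
T ≈ 54.65 °C — above 0 °C, consistent with complete melting.

T_f ≈ 54.7 °C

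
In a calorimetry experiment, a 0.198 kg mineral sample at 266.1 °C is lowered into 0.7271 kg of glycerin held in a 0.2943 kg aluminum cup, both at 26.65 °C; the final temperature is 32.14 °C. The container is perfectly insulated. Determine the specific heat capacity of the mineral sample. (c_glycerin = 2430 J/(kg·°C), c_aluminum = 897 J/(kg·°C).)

c ≈ 241 J/(kg·°C)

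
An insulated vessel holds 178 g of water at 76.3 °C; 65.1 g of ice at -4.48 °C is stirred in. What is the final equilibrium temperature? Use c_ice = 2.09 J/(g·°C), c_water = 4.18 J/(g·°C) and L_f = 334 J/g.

T_f ≈ 33.9 °C

Energy balance with sensible and latent terms:
ice -4.48→0 °C: 65.1·2.09·4.48 = 609.54; latent heat to melt: 65.1·334 = 21743; warm the meltwater: 272.12 T; water cools: 178·4.18·(T − 76.3) = 744.04(T − 76.3)
1016.2 T = 56770 − 22353 = 34417
T ≈ 33.87 °C — above 0 °C, consistent with complete melting.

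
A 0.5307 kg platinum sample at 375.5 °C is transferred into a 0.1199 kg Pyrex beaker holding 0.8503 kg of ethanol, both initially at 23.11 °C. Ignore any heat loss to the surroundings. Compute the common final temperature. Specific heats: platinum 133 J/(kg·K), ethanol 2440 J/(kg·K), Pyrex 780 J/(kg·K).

T_f ≈ 34.2 °C

Energy conservation, ΣQ = 0:
0.5307·133·(T − 375.5) + 0.8503·2440·(T − 23.11) + 0.1199·780·(T − 23.11) = 0
70.58(T − 375.5) + 2074.7(T − 23.11) + 93.52(T − 23.11) = 0
(70.58 + 2074.7 + 93.52) T = 70.58·375.5 + 2074.7·23.11 + 93.52·23.11
T = 76612/2238.8 ≈ 34.22 °C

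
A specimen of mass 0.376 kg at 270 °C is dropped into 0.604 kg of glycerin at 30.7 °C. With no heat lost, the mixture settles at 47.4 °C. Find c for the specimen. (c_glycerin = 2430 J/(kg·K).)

c ≈ 293 J/(kg·K)

Heat lost by the specimen = heat gained by the glycerin:
0.376×c×(270 − 47.4) = 0.604×2430×(47.4 − 30.7)
83.7 c = 24511  ⇒  c ≈ 292.9 J/(kg·K)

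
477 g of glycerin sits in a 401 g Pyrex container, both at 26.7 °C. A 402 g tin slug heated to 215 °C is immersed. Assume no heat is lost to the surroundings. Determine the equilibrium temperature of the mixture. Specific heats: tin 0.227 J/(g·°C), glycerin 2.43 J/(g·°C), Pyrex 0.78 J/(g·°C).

T_f ≈ 37.7 °C

Setting the total heat transfer to zero:
402·0.227·(T − 215) + 477·2.43·(T − 26.7) + 401·0.78·(T − 26.7) = 0
91.25(T − 215) + 1159.1(T − 26.7) + 312.78(T − 26.7) = 0
(91.25 + 1159.1 + 312.78) T = 91.25·215 + 1159.1·26.7 + 312.78·26.7
T = 58919/1563.1 ≈ 37.69 °C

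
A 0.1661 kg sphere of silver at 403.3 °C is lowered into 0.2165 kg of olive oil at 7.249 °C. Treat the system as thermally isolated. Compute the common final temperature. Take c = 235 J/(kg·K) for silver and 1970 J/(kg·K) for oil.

T_f ≈ 40.5 °C

Setting the total heat transfer to zero:
0.1661×235×(T − 403.3) + 0.2165×1970×(T − 7.249) = 0
39.03(T − 403.3) + 426.5(T − 7.249) = 0
(39.03 + 426.5) T = 39.03×403.3 + 426.5×7.249
T ≈ 40.46 °C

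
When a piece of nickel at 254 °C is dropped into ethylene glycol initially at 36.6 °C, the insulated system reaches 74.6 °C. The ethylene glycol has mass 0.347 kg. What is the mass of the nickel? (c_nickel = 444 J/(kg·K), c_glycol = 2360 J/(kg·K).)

m ≈ 0.391 kg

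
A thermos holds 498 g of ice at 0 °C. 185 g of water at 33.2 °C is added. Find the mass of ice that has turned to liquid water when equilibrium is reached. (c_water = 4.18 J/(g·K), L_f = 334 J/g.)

m_melted ≈ 76.9 g

Heat available from the water dropping to 0 °C: 185·4.18·33.2 = 25674 J.
Melting all 498 g of ice would need 498·334 = 166332 J.
25674 J < 166332 J, so only part of the ice melts and the system sits at 0 °C.
m_melt = 25674 / L_f = 76.87 g.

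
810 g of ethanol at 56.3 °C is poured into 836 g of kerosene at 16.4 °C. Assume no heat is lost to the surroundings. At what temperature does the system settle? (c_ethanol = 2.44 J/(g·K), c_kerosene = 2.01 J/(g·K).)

T_f ≈ 38.0 °C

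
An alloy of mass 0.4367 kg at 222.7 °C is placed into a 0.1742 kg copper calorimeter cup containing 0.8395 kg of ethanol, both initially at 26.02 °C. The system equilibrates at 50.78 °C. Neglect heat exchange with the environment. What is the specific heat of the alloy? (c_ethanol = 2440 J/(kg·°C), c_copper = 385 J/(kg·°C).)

c ≈ 698 J/(kg·°C)

Let T be the final temperature. ΣQ_i = 0:
0.4367·c·(50.78 − 222.7) + 0.8395·2440·(50.78 − 26.02) + 0.1742·385·(50.78 − 26.02) = 0
-75.08 c = -52378
c = -52378/-75.08 ≈ 697.7 J/(kg·°C)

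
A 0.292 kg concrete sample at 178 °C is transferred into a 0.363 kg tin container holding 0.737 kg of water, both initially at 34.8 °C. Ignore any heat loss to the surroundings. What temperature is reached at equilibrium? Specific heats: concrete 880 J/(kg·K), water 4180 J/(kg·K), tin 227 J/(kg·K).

Heat gained plus heat lost sum to zero:
0.292·880·(T − 178) + 0.737·4180·(T − 34.8) + 0.363·227·(T − 34.8) = 0
256.96(T − 178) + 3080.7(T − 34.8) + 82.4(T − 34.8) = 0
3420 T = 155813
T = 155813 / 3420 = 45.6 °C

T_f ≈ 45.6 °C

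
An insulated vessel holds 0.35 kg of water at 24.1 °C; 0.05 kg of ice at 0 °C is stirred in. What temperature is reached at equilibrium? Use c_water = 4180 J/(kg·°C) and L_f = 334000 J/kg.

T_f ≈ 11.1 °C

Energy balance with sensible and latent terms:
melt ice: 0.05·334000 = 16700
  meltwater 0→T: 0.05·4180·T = 209 T
  water: 1463(T − 24.1)
1672 T = 35258 − 16700 = 18558
T ≈ 11.10 °C. Since T > 0 °C, the all-ice-melts assumption holds.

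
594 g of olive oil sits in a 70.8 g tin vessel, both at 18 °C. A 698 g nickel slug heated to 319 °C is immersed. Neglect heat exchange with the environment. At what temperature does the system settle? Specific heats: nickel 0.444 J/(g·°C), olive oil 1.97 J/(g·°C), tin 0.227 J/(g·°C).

T_f ≈ 80.3 °C

Taking heat into each body as positive, Σ m c ΔT = 0:
698·0.444·(T − 319) + 594·1.97·(T − 18) + 70.8·0.227·(T − 18) = 0
309.91(T − 319) + 1170.2(T − 18) + 16.07(T − 18) = 0
(309.91 + 1170.2 + 16.07) T = 309.91·319 + 1170.2·18 + 16.07·18
T = 120214 / 1496.2 = 80.3 °C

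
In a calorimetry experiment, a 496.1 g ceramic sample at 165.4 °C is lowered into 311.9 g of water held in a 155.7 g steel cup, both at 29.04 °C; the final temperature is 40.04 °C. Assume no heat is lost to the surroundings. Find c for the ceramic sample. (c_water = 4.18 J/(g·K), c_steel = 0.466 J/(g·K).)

Energy conservation, ΣQ = 0:
496.1·c·(40.04 − 165.4) + 311.9·4.18·(40.04 − 29.04) + 155.7·0.466·(40.04 − 29.04) = 0
-62191 c = -15139
c = -15139/-62191 ≈ 0.2434 J/(g·K)

c ≈ 0.243 J/(g·K)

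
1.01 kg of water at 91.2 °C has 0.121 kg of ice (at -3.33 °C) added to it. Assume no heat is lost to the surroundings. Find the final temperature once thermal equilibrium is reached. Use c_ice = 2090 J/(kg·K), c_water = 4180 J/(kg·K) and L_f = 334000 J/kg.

Energy balance with sensible and latent terms:
ice -3.33→0 °C: 0.121×2090×3.33 = 842.12
  melt ice: 0.121×334000 = 40414
  meltwater 0→T: 0.121×4180×T = 505.78 T
  water: 4221.8(T − 91.2)
4727.6 T = 385028 − 41256 = 343772
T ≈ 72.72 °C. Since T > 0 °C, the all-ice-melts assumption holds.

T_f ≈ 72.7 °C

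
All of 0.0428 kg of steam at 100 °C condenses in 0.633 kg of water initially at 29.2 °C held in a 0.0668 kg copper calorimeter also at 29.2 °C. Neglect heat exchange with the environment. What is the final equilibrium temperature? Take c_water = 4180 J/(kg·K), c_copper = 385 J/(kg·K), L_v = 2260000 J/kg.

T_f ≈ 67.6 °C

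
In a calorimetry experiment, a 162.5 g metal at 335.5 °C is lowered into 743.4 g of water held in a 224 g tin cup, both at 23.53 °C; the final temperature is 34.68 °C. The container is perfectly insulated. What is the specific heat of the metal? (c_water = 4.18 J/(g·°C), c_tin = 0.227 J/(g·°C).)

c ≈ 0.72 J/(g·°C)

Heat gained plus heat lost sum to zero:
162.5×c×(34.68 − 335.5) + 743.4×4.18×(34.68 − 23.53) + 224×0.227×(34.68 − 23.53) = 0
-48883 c = -35215
c = -35215/-48883 ≈ 0.7204 J/(g·°C)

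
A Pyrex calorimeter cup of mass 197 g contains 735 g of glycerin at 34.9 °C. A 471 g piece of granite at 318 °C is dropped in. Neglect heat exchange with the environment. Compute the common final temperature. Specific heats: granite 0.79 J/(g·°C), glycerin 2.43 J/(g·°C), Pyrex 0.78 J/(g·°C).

T_f ≈ 80.5 °C

Conservation of energy gives ΣQ = 0:
471·0.79·(T − 318) + 735·2.43·(T − 34.9) + 197·0.78·(T − 34.9) = 0
2311.8 T = 186020
T = 186020 / 2311.8 = 80.5 °C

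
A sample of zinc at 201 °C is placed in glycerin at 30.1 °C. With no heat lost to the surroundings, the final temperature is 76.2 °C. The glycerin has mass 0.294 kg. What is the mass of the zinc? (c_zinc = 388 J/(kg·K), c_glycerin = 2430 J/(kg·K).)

|Q_zinc| = |Q_glycerin|:
m×388×(201 − 76.2) = 0.294×2430×(76.2 − 30.1)
48422 m = 32935  ⇒  m ≈ 0.6802 kg

m ≈ 0.68 kg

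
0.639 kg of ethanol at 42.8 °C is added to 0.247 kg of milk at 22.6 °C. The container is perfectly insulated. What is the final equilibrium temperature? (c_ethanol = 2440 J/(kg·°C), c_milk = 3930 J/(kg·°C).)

T_f ≈ 35.0 °C

|Q_ethanol| = |Q_milk|:
0.639*2440*(42.8 − T) = 0.247*3930*(T − 22.6)
1559.2(42.8 − T) = 970.71(T − 22.6)
2529.9 T = 88670  ⇒  T ≈ 35.05 °C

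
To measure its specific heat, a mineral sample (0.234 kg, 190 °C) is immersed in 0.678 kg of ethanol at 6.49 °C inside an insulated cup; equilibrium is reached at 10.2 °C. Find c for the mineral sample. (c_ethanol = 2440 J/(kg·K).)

c ≈ 146 J/(kg·K)

Net heat exchanged in the isolated system is zero:
0.234·c·(10.2 − 190) + 0.678·2440·(10.2 − 6.49) = 0
-42.07 c = -6137.5
c = -6137.5/-42.07 ≈ 145.9 J/(kg·K)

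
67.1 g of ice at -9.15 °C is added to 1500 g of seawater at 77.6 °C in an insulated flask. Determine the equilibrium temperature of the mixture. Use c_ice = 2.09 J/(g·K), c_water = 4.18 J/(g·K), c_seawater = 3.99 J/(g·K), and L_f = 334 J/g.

T_f ≈ 70.3 °C

Energy balance with sensible and latent terms:
ice -9.15→0 °C: 67.1×2.09×9.15 = 1283.2; melt ice: 67.1×334 = 22411; warm the meltwater: 280.48 T; seawater: 5985(T − 77.6)
6265.5 T = 464436 − 23695 = 440741
T ≈ 70.34 °C. Since T > 0 °C, the all-ice-melts assumption holds.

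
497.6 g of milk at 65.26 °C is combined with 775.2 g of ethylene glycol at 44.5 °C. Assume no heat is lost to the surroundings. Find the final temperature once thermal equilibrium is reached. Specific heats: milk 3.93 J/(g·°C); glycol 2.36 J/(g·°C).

|Q_milk| = |Q_glycol|:
497.6×3.93×(65.26 − T) = 775.2×2.36×(T − 44.5)
1955.6(65.26 − T) = 1829.5(T − 44.5)
3785 T = 209032  ⇒  T ≈ 55.23 °C

T_f ≈ 55.2 °C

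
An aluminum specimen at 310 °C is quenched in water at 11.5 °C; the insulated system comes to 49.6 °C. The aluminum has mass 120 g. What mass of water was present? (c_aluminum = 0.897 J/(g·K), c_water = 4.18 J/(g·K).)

m ≈ 176 g

Taking heat into each body as positive, Σ m c ΔT = 0:
120·0.897·(49.6 − 310) + m·4.18·(49.6 − 11.5) = 0
159.26 m = 28029
m = 28029/159.26 ≈ 176 g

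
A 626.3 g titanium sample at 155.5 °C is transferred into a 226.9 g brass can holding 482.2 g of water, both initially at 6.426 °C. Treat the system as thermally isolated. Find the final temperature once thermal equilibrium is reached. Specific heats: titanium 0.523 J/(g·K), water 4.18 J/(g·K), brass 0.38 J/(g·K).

Let T be the final temperature. ΣQ_i = 0:
626.3·0.523·(T − 155.5) + 482.2·4.18·(T − 6.426) + 226.9·0.38·(T − 6.426) = 0
327.55(T − 155.5) + 2015.6(T − 6.426) + 86.22(T − 6.426) = 0
2429.4 T = 64441
T ≈ 26.53 °C

T_f ≈ 26.5 °C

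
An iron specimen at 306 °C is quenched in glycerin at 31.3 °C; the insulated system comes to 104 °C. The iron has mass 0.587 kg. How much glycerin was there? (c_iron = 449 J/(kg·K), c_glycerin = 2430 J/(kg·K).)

Heat gained plus heat lost sum to zero:
0.587×449×(104 − 306) + m×2430×(104 − 31.3) = 0
176661 m = 53240
m = 53240/176661 ≈ 0.3014 kg

m ≈ 0.301 kg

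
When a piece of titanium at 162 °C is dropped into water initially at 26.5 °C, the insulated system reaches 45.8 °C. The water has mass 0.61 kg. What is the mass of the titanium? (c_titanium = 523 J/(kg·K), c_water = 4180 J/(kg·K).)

m ≈ 0.81 kg

Heat lost by the titanium = heat gained by the water:
m·523·(162 − 45.8) = 0.61·4180·(45.8 − 26.5)
60773 m = 49211  ⇒  m ≈ 0.8098 kg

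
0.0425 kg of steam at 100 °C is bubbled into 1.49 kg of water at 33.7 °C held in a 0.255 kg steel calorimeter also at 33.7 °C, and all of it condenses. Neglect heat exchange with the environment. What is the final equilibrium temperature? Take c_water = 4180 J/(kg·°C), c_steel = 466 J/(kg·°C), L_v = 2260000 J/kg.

T_f ≈ 50.2 °C

Heat gained plus heat lost sum to zero:
steam→water at 100 °C releases m L_v = 0.0425·2260000 = 96050
  condensed water 100 °C→T: 177.65(T − 100)
  water warms: 1.49·4180·(T − 33.7) = 6228.2(T − 33.7)
  steel cup: 0.255·466·(T − 33.7) = 118.83(T − 33.7)
6524.7 T = 96050 + 17765 + 213895 = 327710
T ≈ 50.23 °C, under the boiling point, so the assumption holds.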